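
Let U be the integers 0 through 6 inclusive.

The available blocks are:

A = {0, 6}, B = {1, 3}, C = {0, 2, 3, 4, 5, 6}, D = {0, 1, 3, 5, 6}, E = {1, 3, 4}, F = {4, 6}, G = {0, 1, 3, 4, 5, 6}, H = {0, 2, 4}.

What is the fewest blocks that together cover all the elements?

C and D together: C ∪ D = {0, 1, 2, 3, 4, 5, 6} — every element is covered.
No single block has all 7 elements (the largest, C, has 6), so 2 is optimal.

2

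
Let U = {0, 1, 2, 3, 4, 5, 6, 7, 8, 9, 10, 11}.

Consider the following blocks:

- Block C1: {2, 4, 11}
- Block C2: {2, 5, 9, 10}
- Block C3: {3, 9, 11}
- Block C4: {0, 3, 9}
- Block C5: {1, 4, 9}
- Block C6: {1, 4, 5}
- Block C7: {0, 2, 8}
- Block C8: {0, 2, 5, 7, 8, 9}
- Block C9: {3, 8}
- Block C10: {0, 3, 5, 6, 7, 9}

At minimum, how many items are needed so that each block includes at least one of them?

3

H = {4, 8, 9} meets every block (each contains at least one member of H), and |H| = 3.
The blocks C3, C6, C7 are pairwise disjoint, so any hitting set needs a separate item for each — at least 3. Hence 3 is optimal.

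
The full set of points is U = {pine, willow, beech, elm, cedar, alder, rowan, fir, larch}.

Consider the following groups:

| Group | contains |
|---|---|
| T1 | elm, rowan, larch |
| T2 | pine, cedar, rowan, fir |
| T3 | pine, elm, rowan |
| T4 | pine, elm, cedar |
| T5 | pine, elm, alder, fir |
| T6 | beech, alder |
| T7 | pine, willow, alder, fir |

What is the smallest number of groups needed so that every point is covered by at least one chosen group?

T1 and T2 and T6 and T7 together: T1 ∪ T2 ∪ T6 ∪ T7 = {pine, willow, beech, elm, cedar, alder, rowan, fir, larch} — every point is covered.
No 3 of the 7 groups cover everything (all 35 combinations miss at least one point), so 4 is optimal.

4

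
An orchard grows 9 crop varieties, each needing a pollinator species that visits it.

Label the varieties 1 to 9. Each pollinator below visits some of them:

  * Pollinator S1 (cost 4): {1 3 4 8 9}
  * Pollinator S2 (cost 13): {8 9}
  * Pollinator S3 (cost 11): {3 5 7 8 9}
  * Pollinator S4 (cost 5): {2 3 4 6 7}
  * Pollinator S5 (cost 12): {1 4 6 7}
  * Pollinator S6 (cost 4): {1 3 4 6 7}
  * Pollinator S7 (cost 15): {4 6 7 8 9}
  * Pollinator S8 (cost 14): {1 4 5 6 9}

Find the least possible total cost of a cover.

S1, S3, S4 together cover every variety (S1 ∪ S3 ∪ S4 = {1, 2, 3, 4, 5, 6, 7, 8, 9}); total cost 4 + 11 + 5 = 20.
No covering selection has total cost below 20.

20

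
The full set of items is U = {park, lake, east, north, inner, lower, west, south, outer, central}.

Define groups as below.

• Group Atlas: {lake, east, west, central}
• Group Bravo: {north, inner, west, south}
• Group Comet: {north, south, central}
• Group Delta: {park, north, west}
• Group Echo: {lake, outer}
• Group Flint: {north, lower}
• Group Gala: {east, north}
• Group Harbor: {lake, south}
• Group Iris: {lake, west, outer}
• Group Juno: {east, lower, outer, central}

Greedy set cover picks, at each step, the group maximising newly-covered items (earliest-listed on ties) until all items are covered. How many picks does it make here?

4

Greedy: pick Atlas (covers 4 new) → pick Bravo (covers 3 new) → pick Juno (covers 2 new) → pick Delta (covers 1 new). Total picks: 4.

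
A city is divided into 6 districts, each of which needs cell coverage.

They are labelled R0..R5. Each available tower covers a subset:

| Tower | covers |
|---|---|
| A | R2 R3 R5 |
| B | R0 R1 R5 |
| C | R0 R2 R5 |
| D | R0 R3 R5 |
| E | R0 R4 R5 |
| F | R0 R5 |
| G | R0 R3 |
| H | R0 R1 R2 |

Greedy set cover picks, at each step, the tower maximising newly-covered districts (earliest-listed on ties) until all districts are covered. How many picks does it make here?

Greedy: pick A (covers 3 new) → pick B (covers 2 new) → pick E (covers 1 new). Total picks: 3.

3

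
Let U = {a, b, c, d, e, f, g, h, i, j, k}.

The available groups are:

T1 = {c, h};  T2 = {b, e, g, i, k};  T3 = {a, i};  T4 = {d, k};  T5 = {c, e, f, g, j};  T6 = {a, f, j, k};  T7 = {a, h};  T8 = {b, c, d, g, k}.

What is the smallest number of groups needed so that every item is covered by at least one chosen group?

4

Take {T2, T6, T7, T8}. Their union is {a, b, c, d, e, f, g, h, i, j, k}, which is all 11 items.
No 3 of the 8 groups cover everything (all 56 combinations miss at least one item), so 4 is optimal.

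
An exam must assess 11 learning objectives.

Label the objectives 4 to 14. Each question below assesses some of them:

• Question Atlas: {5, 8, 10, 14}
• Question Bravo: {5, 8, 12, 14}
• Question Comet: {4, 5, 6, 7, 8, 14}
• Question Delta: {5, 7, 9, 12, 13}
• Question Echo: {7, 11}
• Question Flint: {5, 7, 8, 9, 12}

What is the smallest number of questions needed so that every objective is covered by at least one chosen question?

Atlas and Comet and Delta and Echo together: Atlas ∪ Comet ∪ Delta ∪ Echo = {4, 5, 6, 7, 8, 9, 10, 11, 12, 13, 14} — every objective is covered.
No 3 of the 6 questions cover everything (all 20 combinations miss at least one objective), so 4 is optimal.

4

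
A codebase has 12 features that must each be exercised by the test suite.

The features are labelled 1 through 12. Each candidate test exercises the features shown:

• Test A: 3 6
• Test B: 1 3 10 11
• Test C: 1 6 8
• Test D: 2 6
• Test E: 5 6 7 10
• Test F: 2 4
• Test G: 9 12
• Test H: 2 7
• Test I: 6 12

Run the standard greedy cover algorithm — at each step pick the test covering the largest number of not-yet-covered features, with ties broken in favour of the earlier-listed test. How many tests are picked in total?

5

Greedy: pick B (covers 4 new) → pick E (covers 3 new) → pick F (covers 2 new) → pick G (covers 2 new) → pick C (covers 1 new). Total picks: 5.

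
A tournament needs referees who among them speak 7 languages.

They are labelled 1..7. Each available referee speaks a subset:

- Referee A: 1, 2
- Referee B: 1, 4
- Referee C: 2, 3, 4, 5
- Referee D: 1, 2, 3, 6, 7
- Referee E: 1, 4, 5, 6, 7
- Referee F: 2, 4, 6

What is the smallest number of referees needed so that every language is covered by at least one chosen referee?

2

C and D together: C ∪ D = {1, 2, 3, 4, 5, 6, 7} — every language is covered.
No single referee has all 7 languages (the largest, D, has 5), so 2 is optimal.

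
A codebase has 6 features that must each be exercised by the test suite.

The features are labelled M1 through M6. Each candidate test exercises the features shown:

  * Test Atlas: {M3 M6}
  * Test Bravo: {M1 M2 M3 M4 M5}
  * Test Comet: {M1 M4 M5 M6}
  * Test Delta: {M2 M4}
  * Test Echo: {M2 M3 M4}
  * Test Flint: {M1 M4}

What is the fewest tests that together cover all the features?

2

Take {Bravo, Comet}. Their union is {M1, M2, M3, M4, M5, M6}, which is all 6 features.
No single test has all 6 features (the largest, Bravo, has 5), so 2 is optimal.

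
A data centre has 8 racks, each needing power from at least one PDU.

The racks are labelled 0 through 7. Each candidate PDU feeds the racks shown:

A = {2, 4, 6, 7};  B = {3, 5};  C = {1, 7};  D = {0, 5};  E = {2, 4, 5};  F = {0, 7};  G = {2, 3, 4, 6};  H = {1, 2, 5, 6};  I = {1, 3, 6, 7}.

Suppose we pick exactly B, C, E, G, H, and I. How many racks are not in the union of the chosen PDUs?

Union of B, C, E, G, H, I = {1, 2, 3, 4, 5, 6, 7}.
Not covered: 0 — 1 rack.

1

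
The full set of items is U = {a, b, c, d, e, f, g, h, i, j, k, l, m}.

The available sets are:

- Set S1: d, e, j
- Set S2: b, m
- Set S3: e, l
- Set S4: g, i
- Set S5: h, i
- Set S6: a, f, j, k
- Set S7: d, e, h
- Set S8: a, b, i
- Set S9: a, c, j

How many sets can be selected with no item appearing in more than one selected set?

S2, S4, S7, S9 are pairwise disjoint (S2={b,m}; S4={g,i}; S7={d,e,h}; S9={a,c,j}).
Every remaining set overlaps one of these, and no 5 of the listed sets are pairwise disjoint, so 4 is the maximum.

4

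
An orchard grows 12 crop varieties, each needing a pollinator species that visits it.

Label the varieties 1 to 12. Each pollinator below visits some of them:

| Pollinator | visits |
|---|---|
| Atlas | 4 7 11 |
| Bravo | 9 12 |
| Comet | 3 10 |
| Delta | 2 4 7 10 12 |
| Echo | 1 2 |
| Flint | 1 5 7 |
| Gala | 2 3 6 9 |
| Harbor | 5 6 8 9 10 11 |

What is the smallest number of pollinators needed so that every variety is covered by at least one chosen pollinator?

4

Delta and Echo and Gala and Harbor together: Delta ∪ Echo ∪ Gala ∪ Harbor = {1, 2, 3, 4, 5, 6, 7, 8, 9, 10, 11, 12} — every variety is covered.
No 3 of the 8 pollinators cover everything (all 56 combinations miss at least one variety), so 4 is optimal.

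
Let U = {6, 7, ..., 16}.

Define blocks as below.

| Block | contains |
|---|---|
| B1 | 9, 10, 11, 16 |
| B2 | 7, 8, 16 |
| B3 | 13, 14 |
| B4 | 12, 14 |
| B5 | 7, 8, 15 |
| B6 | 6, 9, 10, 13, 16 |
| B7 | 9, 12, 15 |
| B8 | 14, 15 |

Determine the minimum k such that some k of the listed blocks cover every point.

4

B1 and B4 and B5 and B6 together: B1 ∪ B4 ∪ B5 ∪ B6 = {6, 7, 8, 9, 10, 11, 12, 13, 14, 15, 16} — every point is covered.
Only B1 contains 11, so B1 is forced; the remaining 7 points need at least 3 more blocks (each remaining block adds at most 3) — so at least 4 blocks are needed, and 4 is optimal.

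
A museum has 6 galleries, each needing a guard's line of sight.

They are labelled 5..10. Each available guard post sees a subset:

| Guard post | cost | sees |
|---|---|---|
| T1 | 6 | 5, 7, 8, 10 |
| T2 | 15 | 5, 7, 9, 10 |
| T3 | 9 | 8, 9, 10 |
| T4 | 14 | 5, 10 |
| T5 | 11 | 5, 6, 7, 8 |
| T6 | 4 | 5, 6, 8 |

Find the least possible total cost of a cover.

T1, T3, T6 together cover every gallery (T1 ∪ T3 ∪ T6 = {5, 6, 7, 8, 9, 10}); total cost 6 + 9 + 4 = 19.
No covering selection has total cost below 19.

19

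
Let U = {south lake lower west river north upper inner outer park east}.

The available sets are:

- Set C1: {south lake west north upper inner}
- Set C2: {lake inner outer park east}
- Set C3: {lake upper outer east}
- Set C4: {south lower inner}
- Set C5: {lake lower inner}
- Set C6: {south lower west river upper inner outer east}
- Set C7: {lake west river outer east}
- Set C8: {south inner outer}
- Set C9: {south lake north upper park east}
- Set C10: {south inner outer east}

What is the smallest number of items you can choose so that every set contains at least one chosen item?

2

H = {lake, inner} meets every set (each contains at least one member of H), and |H| = 2.
The sets C3, C4 are pairwise disjoint, so any hitting set needs a separate item for each — at least 2. Hence 2 is optimal.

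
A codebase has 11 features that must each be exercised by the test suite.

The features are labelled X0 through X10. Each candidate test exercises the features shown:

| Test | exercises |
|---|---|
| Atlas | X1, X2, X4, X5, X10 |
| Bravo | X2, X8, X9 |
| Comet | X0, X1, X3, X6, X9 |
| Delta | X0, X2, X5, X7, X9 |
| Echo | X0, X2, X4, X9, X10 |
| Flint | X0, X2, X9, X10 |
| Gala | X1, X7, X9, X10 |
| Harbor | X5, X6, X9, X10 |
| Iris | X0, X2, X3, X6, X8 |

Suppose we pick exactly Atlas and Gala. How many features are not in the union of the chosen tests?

Union of Atlas, Gala = {X1, X2, X4, X5, X7, X9, X10}.
Not covered: X0, X3, X6, X8 — 4 features.

4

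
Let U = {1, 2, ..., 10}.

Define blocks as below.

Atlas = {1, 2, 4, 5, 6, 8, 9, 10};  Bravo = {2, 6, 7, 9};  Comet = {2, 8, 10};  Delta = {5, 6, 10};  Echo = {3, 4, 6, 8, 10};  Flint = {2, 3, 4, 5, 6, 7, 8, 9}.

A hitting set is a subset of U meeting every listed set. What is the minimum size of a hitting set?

H = {6, 10} meets every block (each contains at least one member of H), and |H| = 2.
No single element lies in every block, so at least 2 are needed and 2 is optimal.

2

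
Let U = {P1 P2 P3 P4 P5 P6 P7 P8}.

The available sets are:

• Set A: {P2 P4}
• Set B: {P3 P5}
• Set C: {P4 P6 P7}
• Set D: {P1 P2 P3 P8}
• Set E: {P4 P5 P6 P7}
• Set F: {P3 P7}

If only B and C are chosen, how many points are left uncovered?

Union of B, C = {P3, P4, P5, P6, P7}.
Not covered: P1, P2, P8 — 3 points.

3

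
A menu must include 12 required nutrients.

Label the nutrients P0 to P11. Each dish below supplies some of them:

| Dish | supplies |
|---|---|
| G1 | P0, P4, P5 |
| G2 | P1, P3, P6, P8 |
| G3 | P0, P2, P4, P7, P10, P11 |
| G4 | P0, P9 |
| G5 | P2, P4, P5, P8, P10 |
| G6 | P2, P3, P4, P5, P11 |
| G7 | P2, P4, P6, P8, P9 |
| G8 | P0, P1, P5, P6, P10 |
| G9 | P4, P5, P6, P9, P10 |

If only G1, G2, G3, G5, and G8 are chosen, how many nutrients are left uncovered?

1

Union of G1, G2, G3, G5, G8 = {P0, P1, P2, P3, P4, P5, P6, P7, P8, P10, P11}.
Not covered: P9 — 1 nutrient.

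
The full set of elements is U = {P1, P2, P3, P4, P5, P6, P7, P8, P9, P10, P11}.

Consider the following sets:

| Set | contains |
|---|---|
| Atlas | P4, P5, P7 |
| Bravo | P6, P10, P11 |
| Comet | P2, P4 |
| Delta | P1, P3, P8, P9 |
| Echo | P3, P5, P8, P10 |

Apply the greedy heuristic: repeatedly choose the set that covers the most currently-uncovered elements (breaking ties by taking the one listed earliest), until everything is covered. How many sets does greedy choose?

4

Greedy: pick Delta (covers 4 new) → pick Atlas (covers 3 new) → pick Bravo (covers 3 new) → pick Comet (covers 1 new). Total picks: 4.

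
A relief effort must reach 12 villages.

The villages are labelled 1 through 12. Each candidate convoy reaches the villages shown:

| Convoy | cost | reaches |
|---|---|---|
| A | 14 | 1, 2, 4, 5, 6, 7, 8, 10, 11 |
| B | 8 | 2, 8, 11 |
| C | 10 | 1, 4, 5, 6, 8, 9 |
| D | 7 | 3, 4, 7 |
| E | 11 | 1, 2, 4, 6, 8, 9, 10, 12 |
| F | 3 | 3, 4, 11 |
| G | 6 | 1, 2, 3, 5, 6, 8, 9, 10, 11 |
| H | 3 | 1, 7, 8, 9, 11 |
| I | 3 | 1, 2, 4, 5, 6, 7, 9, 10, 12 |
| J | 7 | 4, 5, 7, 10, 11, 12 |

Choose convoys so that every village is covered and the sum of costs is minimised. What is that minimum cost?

G, I together cover every village (G ∪ I = {1, 2, 3, 4, 5, 6, 7, 8, 9, 10, 11, 12}); total cost 6 + 3 = 9.
No covering selection has total cost below 9.

9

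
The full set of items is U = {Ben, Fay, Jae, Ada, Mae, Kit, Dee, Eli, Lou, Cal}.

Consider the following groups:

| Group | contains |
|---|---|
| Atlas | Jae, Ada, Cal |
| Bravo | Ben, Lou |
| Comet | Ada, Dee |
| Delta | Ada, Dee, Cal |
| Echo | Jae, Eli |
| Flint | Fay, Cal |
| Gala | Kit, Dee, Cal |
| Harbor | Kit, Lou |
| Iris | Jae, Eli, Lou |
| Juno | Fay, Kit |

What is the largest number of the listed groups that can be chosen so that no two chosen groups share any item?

Bravo, Delta, Echo, Juno are pairwise disjoint (Bravo={Ben,Lou}; Delta={Ada,Dee,Cal}; Echo={Jae,Eli}; Juno={Fay,Kit}).
Every remaining group overlaps one of these, and no 5 of the listed groups are pairwise disjoint, so 4 is the maximum.

4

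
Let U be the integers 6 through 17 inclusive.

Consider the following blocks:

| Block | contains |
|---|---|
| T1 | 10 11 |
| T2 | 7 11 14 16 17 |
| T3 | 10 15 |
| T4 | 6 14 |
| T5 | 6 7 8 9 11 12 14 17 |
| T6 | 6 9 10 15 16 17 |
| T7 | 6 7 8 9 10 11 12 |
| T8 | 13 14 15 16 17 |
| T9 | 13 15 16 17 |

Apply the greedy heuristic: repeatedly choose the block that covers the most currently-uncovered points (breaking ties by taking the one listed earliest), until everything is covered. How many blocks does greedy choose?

Greedy: pick T5 (covers 8 new) → pick T6 (covers 3 new) → pick T8 (covers 1 new). Total picks: 3.
(The true minimum cover uses only 2 blocks, so greedy is not optimal here.)

3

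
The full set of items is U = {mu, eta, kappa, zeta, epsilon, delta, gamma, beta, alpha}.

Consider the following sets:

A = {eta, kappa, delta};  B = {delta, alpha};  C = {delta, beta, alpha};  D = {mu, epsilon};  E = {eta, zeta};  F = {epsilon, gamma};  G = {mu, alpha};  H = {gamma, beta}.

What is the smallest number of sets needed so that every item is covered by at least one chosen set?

A and C and D and E and H together: A ∪ C ∪ D ∪ E ∪ H = {mu, eta, kappa, zeta, epsilon, delta, gamma, beta, alpha} — every item is covered.
No 4 of the 8 sets cover everything (all 70 combinations miss at least one item), so 5 is optimal.

5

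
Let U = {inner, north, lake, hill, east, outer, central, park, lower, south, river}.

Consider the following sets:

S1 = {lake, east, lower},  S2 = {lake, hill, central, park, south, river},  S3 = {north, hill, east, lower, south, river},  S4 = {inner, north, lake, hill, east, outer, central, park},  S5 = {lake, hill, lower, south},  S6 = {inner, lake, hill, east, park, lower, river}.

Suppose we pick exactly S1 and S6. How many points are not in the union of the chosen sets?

Union of S1, S6 = {inner, lake, hill, east, park, lower, river}.
Not covered: north, outer, central, south — 4 points.

4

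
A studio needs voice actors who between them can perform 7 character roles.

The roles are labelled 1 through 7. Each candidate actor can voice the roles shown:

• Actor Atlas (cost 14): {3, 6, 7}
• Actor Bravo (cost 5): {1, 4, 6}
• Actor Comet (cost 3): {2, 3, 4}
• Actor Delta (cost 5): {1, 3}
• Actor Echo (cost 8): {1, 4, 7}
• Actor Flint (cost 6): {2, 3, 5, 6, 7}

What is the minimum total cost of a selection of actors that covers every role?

11

Bravo, Flint together cover every role (Bravo ∪ Flint = {1, 2, 3, 4, 5, 6, 7}); total cost 5 + 6 = 11.
The greedy pick Comet, Flint, Bravo costs 14; no covering selection beats 11.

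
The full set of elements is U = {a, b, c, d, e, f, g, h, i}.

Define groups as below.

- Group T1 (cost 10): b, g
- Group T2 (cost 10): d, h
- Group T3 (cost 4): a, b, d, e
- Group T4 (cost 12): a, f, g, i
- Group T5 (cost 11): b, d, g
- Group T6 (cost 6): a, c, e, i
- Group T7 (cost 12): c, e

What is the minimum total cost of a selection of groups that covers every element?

T2, T3, T4, T6 together cover every element (T2 ∪ T3 ∪ T4 ∪ T6 = {a, b, c, d, e, f, g, h, i}); total cost 10 + 4 + 12 + 6 = 32.
No covering selection has total cost below 32.

32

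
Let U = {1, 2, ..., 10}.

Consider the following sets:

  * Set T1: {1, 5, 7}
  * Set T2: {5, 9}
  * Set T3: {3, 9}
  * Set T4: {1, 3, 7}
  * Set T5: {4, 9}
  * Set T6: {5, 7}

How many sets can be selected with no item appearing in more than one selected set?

T5, T6 are pairwise disjoint (T5={4,9}; T6={5,7}).
Every remaining set overlaps one of these, and no 3 of the listed sets are pairwise disjoint, so 2 is the maximum.

2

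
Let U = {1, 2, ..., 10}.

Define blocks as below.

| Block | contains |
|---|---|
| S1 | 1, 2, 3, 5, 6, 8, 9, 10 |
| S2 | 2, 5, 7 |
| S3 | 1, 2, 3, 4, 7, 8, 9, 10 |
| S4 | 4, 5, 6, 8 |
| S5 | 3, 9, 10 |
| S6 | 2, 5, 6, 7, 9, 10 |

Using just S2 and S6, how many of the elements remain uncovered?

4

Union of S2, S6 = {2, 5, 6, 7, 9, 10}.
Not covered: 1, 3, 4, 8 — 4 elements.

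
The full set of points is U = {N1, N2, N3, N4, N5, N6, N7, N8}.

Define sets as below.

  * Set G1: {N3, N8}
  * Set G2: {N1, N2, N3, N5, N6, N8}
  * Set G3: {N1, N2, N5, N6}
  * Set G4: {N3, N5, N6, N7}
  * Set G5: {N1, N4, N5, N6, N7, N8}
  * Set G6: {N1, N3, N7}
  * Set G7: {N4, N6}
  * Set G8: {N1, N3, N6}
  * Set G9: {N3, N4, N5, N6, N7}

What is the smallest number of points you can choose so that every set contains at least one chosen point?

Take H = {N3, N6}. Each listed set contains at least one of these, so H is a hitting set of size 2.
The sets G6, G7 are pairwise disjoint, so any hitting set needs a separate point for each — at least 2. Hence 2 is optimal.

2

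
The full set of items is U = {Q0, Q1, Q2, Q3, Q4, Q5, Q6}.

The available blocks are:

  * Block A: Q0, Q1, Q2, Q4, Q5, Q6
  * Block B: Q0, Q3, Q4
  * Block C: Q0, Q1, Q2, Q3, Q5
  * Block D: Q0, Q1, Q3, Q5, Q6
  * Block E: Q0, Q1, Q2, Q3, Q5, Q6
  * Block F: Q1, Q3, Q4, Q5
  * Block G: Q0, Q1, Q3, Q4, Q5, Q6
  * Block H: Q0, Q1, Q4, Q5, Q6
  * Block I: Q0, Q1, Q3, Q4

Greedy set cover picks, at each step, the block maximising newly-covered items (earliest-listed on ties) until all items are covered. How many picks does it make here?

2

Greedy: pick A (covers 6 new) → pick B (covers 1 new). Total picks: 2.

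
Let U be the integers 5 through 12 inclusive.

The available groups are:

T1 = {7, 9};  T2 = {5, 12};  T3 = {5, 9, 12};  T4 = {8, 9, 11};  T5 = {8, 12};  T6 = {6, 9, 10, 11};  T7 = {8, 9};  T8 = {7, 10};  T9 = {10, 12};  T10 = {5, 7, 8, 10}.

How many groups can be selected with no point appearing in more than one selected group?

3

T2, T4, T8 are pairwise disjoint (T2={5,12}; T4={8,9,11}; T8={7,10}).
Every remaining group overlaps one of these, and no 4 of the listed groups are pairwise disjoint, so 3 is the maximum.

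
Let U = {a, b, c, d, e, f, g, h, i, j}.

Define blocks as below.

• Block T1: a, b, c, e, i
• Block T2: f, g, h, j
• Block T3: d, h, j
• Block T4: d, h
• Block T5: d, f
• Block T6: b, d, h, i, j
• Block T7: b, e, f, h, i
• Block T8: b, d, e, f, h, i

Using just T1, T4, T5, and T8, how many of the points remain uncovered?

Union of T1, T4, T5, T8 = {a, b, c, d, e, f, h, i}.
Not covered: g, j — 2 points.

2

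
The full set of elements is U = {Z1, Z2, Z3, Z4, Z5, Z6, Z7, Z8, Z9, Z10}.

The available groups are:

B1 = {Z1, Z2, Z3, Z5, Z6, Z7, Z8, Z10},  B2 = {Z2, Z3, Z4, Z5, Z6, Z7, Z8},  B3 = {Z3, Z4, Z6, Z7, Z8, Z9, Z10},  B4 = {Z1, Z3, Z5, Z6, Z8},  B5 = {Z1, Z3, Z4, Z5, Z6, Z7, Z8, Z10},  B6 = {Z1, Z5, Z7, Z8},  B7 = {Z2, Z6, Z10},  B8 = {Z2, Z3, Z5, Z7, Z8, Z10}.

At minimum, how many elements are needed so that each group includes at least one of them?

Take H = {Z6, Z8}. Each listed group contains at least one of these, so H is a hitting set of size 2.
The groups B6, B7 are pairwise disjoint, so any hitting set needs a separate element for each — at least 2. Hence 2 is optimal.

2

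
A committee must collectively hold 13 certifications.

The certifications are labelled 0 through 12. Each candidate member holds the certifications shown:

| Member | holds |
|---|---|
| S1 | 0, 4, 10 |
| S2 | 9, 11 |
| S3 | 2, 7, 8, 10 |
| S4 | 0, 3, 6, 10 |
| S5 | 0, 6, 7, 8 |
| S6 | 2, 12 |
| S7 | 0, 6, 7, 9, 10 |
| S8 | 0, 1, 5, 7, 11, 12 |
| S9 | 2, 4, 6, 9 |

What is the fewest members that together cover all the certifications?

4

Take {S4, S5, S8, S9}. Their union is {0, 1, 2, 3, 4, 5, 6, 7, 8, 9, 10, 11, 12}, which is all 13 certifications.
No 3 of the 9 members cover everything (all 84 combinations miss at least one certification), so 4 is optimal.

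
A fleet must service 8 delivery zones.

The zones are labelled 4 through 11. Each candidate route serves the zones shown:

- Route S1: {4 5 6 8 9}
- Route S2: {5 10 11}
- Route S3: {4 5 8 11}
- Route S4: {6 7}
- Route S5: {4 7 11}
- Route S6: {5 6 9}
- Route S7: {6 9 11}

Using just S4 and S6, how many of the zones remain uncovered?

4

Union of S4, S6 = {5, 6, 7, 9}.
Not covered: 4, 8, 10, 11 — 4 zones.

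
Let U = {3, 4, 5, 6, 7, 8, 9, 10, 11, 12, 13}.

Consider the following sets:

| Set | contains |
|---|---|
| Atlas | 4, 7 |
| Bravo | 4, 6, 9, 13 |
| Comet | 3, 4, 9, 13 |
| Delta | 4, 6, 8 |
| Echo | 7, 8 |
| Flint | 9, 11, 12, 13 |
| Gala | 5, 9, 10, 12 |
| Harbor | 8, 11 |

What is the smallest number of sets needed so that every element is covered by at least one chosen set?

Atlas, Bravo, Comet, Gala, and Harbor cover everything between them: the union {3, 4, 5, 6, 7, 8, 9, 10, 11, 12, 13} is all of U.
No 4 of the 8 sets cover everything (all 70 combinations miss at least one element), so 5 is optimal.

5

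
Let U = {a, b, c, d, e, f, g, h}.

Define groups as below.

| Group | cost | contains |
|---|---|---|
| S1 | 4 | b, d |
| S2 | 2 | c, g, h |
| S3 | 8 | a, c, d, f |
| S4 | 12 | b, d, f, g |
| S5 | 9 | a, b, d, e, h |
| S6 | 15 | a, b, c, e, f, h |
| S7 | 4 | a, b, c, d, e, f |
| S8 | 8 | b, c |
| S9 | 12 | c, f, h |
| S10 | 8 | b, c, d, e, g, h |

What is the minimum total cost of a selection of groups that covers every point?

6

S2, S7 together cover every point (S2 ∪ S7 = {a, b, c, d, e, f, g, h}); total cost 2 + 4 = 6.
No covering selection has total cost below 6.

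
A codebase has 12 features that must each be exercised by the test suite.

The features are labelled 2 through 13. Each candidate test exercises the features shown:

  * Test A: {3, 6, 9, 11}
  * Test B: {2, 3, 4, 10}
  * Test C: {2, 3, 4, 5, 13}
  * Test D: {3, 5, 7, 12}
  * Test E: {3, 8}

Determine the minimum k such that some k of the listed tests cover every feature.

A and B and C and D and E together: A ∪ B ∪ C ∪ D ∪ E = {2, 3, 4, 5, 6, 7, 8, 9, 10, 11, 12, 13} — every feature is covered.
No 4 of the 5 tests cover everything (all 5 combinations miss at least one feature), so 5 is optimal.

5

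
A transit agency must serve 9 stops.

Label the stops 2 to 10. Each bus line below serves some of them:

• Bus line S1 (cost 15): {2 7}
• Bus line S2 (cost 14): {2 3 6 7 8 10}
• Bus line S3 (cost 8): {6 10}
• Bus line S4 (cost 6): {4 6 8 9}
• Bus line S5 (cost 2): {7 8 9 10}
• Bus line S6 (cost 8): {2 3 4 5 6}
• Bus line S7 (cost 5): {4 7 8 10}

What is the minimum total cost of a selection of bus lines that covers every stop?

S5, S6 together cover every stop (S5 ∪ S6 = {2, 3, 4, 5, 6, 7, 8, 9, 10}); total cost 2 + 8 = 10.
No covering selection has total cost below 10.

10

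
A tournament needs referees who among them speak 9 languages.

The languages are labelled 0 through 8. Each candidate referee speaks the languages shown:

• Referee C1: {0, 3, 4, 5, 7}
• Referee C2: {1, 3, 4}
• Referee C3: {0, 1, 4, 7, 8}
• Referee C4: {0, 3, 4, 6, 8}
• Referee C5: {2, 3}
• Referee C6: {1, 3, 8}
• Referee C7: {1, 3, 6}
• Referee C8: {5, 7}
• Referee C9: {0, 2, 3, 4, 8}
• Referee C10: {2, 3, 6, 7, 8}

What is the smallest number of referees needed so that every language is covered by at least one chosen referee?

Take {C7, C8, C9}. Their union is {0, 1, 2, 3, 4, 5, 6, 7, 8}, which is all 9 languages.
No 2 of the 10 referees cover everything (all 45 combinations miss at least one language), so 3 is optimal.

3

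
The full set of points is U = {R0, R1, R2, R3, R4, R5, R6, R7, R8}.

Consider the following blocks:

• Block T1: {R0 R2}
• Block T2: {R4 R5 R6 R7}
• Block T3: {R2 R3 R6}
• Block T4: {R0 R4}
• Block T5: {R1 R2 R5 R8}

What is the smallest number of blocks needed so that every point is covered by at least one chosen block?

4

T2, T3, T4, and T5 cover everything between them: the union {R0, R1, R2, R3, R4, R5, R6, R7, R8} is all of U.
No 3 of the 5 blocks cover everything (all 10 combinations miss at least one point), so 4 is optimal.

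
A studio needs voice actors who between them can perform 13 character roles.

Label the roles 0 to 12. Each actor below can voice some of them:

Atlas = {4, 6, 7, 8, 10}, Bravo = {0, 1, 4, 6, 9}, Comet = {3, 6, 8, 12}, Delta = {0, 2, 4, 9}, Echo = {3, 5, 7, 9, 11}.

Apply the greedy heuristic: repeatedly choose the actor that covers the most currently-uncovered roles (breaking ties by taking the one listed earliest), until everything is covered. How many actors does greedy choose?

5

Greedy: pick Atlas (covers 5 new) → pick Echo (covers 4 new) → pick Bravo (covers 2 new) → pick Comet (covers 1 new) → pick Delta (covers 1 new). Total picks: 5.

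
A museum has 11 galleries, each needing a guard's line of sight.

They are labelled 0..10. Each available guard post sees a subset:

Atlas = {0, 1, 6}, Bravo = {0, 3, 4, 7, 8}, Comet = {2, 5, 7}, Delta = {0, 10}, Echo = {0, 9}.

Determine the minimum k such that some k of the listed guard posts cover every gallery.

5

Atlas and Bravo and Comet and Delta and Echo together: Atlas ∪ Bravo ∪ Comet ∪ Delta ∪ Echo = {0, 1, 2, 3, 4, 5, 6, 7, 8, 9, 10} — every gallery is covered.
No 4 of the 5 guard posts cover everything (all 5 combinations miss at least one gallery), so 5 is optimal.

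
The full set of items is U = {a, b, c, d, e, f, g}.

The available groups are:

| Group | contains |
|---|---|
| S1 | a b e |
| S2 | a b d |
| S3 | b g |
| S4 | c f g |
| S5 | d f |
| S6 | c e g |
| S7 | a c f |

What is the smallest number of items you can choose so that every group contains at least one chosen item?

3

The 3 items {b, e, f} hit every group.
No choice of 2 items meets every group, so 3 is the minimum.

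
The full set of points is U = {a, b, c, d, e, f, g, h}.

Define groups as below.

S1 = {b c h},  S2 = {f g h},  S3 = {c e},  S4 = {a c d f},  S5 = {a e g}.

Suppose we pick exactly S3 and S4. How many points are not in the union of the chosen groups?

3

Union of S3, S4 = {a, c, d, e, f}.
Not covered: b, g, h — 3 points.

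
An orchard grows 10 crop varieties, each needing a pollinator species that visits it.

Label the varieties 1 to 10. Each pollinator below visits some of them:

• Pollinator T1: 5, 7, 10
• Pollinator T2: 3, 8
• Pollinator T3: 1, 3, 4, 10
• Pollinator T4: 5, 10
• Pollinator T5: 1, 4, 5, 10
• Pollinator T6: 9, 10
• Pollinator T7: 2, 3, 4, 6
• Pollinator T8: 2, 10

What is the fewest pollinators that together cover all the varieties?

Take {T1, T2, T3, T6, T7}. Their union is {1, 2, 3, 4, 5, 6, 7, 8, 9, 10}, which is all 10 varieties.
No 4 of the 8 pollinators cover everything (all 70 combinations miss at least one variety), so 5 is optimal.

5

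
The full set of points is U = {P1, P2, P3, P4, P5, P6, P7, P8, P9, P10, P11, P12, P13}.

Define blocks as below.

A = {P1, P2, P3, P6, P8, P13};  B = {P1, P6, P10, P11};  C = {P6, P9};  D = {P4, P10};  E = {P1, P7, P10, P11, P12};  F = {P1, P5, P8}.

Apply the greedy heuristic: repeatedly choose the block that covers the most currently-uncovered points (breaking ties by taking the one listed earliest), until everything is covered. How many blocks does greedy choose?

5

Greedy: pick A (covers 6 new) → pick E (covers 4 new) → pick C (covers 1 new) → pick D (covers 1 new) → pick F (covers 1 new). Total picks: 5.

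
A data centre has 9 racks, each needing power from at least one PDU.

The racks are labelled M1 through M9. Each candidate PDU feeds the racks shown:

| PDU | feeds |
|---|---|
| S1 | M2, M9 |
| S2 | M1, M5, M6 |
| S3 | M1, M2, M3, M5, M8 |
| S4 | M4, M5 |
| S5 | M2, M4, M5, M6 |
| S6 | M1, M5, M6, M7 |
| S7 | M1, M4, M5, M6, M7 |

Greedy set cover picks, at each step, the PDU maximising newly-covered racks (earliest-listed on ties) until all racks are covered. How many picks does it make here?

Greedy: pick S3 (covers 5 new) → pick S7 (covers 3 new) → pick S1 (covers 1 new). Total picks: 3.

3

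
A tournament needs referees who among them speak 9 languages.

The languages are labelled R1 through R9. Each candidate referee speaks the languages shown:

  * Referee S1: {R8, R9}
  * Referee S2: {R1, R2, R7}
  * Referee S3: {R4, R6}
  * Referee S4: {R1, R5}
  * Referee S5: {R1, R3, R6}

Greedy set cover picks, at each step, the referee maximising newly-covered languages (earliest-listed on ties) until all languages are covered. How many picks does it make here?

Greedy: pick S2 (covers 3 new) → pick S1 (covers 2 new) → pick S3 (covers 2 new) → pick S4 (covers 1 new) → pick S5 (covers 1 new). Total picks: 5.

5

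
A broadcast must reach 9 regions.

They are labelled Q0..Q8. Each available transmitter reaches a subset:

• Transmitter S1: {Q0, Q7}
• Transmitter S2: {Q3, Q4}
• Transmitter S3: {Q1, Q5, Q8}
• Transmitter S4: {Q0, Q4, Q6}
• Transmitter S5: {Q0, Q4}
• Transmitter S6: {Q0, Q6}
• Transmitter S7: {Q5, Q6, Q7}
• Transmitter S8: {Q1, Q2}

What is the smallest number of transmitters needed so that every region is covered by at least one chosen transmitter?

5

Take {S2, S3, S6, S7, S8}. Their union is {Q0, Q1, Q2, Q3, Q4, Q5, Q6, Q7, Q8}, which is all 9 regions.
No 4 of the 8 transmitters cover everything (all 70 combinations miss at least one region), so 5 is optimal.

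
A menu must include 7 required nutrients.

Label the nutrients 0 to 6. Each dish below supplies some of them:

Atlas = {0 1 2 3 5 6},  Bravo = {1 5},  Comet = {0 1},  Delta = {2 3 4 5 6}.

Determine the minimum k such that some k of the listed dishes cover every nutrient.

Take {Atlas, Delta}. Their union is {0, 1, 2, 3, 4, 5, 6}, which is all 7 nutrients.
No single dish has all 7 nutrients (the largest, Atlas, has 6), so 2 is optimal.

2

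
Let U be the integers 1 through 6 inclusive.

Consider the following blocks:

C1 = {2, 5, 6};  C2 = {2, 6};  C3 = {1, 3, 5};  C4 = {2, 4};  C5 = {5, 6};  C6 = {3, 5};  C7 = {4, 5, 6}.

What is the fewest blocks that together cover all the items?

3

C2, C3, and C7 cover everything between them: the union {1, 2, 3, 4, 5, 6} is all of U.
Only C3 contains 1, so C3 is forced; the remaining 3 items need at least 2 more blocks (each remaining block adds at most 2) — so at least 3 blocks are needed, and 3 is optimal.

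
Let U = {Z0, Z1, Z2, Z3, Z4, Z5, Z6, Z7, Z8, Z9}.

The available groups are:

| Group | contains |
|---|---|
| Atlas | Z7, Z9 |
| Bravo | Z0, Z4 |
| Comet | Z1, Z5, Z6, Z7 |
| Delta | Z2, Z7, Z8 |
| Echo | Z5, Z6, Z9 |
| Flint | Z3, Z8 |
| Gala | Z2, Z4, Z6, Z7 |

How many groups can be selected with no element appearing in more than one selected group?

3

Bravo, Delta, Echo are pairwise disjoint (Bravo={Z0,Z4}; Delta={Z2,Z7,Z8}; Echo={Z5,Z6,Z9}).
Every remaining group overlaps one of these, and no 4 of the listed groups are pairwise disjoint, so 3 is the maximum.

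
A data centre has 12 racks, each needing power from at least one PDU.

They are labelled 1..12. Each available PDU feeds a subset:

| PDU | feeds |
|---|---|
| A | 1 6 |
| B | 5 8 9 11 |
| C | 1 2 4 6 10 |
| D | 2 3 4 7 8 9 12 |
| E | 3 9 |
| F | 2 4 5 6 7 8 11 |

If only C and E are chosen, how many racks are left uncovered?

5

Union of C, E = {1, 2, 3, 4, 6, 9, 10}.
Not covered: 5, 7, 8, 11, 12 — 5 racks.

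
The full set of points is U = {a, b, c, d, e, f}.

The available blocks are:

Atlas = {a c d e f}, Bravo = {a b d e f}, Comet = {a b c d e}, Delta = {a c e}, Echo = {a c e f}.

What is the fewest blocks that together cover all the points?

2

Bravo and Comet cover everything between them: the union {a, b, c, d, e, f} is all of U.
No single block has all 6 points (the largest, Atlas, has 5), so 2 is optimal.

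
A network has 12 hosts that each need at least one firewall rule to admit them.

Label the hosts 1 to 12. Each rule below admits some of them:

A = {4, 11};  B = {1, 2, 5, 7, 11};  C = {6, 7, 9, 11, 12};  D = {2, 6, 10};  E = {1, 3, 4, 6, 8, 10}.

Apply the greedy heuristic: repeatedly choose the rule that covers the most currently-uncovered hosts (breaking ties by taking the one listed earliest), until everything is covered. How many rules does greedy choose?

Greedy: pick E (covers 6 new) → pick B (covers 4 new) → pick C (covers 2 new). Total picks: 3.

3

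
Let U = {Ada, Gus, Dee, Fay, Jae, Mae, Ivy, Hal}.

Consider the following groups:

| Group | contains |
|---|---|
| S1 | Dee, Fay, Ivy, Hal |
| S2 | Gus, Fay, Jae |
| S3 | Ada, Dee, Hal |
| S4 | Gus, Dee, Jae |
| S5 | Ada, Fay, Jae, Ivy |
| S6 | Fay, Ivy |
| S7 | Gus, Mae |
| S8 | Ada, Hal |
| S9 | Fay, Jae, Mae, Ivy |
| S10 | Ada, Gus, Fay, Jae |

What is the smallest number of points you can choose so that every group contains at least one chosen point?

3

The 3 points {Ada, Gus, Ivy} hit every group.
The groups S4, S6, S8 are pairwise disjoint, so any hitting set needs a separate point for each — at least 3. Hence 3 is optimal.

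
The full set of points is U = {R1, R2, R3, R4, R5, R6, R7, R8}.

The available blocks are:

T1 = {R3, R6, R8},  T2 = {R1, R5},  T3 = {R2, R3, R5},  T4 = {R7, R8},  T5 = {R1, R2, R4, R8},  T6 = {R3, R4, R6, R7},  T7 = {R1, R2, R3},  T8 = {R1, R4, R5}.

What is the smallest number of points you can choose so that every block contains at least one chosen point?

3

Take H = {R1, R3, R7}. Each listed block contains at least one of these, so H is a hitting set of size 3.
No choice of 2 points meets every block, so 3 is the minimum.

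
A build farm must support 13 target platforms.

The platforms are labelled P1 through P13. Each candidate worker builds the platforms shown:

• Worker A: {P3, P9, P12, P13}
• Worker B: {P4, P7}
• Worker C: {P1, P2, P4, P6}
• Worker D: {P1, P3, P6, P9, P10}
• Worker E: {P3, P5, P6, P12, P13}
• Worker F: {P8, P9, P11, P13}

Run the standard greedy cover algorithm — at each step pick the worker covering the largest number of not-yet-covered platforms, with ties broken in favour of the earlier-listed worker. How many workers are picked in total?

Greedy: pick D (covers 5 new) → pick E (covers 3 new) → pick B (covers 2 new) → pick F (covers 2 new) → pick C (covers 1 new). Total picks: 5.

5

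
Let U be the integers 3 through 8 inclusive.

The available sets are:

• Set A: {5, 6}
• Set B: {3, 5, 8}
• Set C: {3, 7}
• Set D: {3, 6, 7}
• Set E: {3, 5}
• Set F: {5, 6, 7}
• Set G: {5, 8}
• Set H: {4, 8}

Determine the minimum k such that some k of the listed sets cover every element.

3

Take {C, F, H}. Their union is {3, 4, 5, 6, 7, 8}, which is all 6 elements.
Only H contains 4, so H is forced; the remaining 4 elements need at least 2 more sets (each remaining set adds at most 3) — so at least 3 sets are needed, and 3 is optimal.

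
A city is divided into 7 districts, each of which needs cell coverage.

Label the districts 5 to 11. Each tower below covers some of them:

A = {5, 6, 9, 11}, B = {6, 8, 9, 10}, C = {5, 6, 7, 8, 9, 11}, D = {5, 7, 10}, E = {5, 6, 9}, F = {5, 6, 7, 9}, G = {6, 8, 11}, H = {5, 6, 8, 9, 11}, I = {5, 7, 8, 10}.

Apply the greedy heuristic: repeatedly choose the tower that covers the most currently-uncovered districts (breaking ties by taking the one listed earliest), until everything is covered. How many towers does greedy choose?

2

Greedy: pick C (covers 6 new) → pick B (covers 1 new). Total picks: 2.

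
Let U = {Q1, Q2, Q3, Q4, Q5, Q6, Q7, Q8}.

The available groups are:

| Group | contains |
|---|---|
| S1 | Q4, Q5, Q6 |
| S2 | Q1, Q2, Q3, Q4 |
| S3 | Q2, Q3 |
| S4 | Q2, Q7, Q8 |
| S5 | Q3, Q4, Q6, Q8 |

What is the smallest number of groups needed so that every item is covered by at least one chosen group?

3

S1 and S2 and S4 together: S1 ∪ S2 ∪ S4 = {Q1, Q2, Q3, Q4, Q5, Q6, Q7, Q8} — every item is covered.
Only S2 contains Q1, so S2 is forced; the remaining 4 items need at least 2 more groups (each remaining group adds at most 2) — so at least 3 groups are needed, and 3 is optimal.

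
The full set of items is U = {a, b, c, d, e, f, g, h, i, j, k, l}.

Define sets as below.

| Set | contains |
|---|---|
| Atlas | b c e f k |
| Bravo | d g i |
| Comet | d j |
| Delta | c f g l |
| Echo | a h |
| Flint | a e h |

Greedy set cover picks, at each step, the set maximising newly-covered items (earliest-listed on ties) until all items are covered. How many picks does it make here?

5

Greedy: pick Atlas (covers 5 new) → pick Bravo (covers 3 new) → pick Echo (covers 2 new) → pick Comet (covers 1 new) → pick Delta (covers 1 new). Total picks: 5.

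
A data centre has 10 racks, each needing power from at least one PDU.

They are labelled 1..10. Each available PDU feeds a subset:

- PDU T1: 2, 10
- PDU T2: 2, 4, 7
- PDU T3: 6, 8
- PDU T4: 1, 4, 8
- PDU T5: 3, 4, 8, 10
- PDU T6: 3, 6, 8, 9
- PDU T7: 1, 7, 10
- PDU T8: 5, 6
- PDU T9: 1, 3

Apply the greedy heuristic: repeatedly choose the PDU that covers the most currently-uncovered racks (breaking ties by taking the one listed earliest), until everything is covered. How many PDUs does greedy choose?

Greedy: pick T5 (covers 4 new) → pick T2 (covers 2 new) → pick T6 (covers 2 new) → pick T4 (covers 1 new) → pick T8 (covers 1 new). Total picks: 5.
(The true minimum cover uses only 4 PDUs, so greedy is not optimal here.)

5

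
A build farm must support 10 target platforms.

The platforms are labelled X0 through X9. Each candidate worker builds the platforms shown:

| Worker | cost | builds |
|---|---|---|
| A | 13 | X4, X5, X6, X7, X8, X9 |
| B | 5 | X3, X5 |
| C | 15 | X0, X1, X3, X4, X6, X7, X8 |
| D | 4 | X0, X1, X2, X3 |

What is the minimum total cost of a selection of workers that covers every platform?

17

A, D together cover every platform (A ∪ D = {X0, X1, X2, X3, X4, X5, X6, X7, X8, X9}); total cost 13 + 4 = 17.
No covering selection has total cost below 17.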